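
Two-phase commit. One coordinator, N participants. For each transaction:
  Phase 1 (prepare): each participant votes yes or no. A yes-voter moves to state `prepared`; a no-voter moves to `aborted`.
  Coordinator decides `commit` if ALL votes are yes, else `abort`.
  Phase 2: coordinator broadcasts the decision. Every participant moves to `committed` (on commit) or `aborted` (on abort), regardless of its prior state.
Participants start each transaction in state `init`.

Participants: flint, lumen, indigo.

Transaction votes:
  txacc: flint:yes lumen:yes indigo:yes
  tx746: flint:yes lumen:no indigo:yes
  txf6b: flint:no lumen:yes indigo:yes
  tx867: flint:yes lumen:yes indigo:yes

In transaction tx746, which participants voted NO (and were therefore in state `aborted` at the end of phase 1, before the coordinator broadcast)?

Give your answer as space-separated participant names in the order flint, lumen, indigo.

Txn tx746 phase 1: flint yes -> prepared; lumen no -> aborted; indigo yes -> prepared

Answer: lumen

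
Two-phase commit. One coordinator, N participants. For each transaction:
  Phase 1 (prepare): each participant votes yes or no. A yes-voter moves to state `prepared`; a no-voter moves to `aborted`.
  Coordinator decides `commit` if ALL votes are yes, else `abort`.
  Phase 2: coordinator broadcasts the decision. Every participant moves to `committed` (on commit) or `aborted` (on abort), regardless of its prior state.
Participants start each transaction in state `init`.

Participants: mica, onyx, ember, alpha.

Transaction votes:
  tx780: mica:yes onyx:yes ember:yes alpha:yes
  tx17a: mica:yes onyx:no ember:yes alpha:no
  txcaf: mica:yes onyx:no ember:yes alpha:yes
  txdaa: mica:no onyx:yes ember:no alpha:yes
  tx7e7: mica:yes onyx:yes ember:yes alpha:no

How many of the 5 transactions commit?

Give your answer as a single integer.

Answer: 1

Derivation:
tx780: all yes -> commit (commits=1)
tx17a: no from onyx, alpha -> abort (commits=1)
txcaf: no from onyx -> abort (commits=1)
txdaa: no from mica, ember -> abort (commits=1)
tx7e7: no from alpha -> abort (commits=1)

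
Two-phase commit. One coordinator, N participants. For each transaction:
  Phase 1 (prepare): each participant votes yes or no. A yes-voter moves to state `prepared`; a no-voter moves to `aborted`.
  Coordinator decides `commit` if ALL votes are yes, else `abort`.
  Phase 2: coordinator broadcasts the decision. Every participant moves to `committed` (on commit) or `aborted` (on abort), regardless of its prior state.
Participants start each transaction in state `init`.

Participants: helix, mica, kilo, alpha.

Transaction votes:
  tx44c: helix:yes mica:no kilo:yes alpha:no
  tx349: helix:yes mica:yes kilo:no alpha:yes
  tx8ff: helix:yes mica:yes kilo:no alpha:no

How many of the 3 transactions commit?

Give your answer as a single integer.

tx44c: no from mica, alpha -> abort (commits=0)
tx349: no from kilo -> abort (commits=0)
tx8ff: no from kilo, alpha -> abort (commits=0)

Answer: 0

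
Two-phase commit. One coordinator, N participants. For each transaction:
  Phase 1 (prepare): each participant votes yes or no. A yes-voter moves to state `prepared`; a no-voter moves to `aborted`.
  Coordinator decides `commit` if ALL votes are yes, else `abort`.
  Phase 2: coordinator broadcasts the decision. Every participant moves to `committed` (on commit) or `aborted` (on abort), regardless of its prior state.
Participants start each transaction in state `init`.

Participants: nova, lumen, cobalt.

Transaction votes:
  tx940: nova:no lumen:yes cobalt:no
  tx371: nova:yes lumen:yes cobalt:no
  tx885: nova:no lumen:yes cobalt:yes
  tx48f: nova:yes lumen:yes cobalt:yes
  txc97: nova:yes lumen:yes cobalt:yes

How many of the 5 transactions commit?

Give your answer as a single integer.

tx940: no from nova, cobalt -> abort (commits=0)
tx371: no from cobalt -> abort (commits=0)
tx885: no from nova -> abort (commits=0)
tx48f: all yes -> commit (commits=1)
txc97: all yes -> commit (commits=2)

Answer: 2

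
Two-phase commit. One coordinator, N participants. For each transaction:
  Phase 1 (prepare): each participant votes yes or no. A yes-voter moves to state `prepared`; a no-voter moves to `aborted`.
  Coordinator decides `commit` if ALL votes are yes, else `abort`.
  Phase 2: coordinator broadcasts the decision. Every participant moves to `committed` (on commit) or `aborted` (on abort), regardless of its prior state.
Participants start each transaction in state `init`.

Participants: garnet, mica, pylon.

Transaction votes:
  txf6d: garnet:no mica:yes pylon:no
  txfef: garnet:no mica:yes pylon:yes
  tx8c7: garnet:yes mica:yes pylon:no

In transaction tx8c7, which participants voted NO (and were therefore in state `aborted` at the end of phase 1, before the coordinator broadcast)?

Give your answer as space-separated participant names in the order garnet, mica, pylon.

Answer: pylon

Derivation:
Txn tx8c7 phase 1: garnet yes -> prepared; mica yes -> prepared; pylon no -> aborted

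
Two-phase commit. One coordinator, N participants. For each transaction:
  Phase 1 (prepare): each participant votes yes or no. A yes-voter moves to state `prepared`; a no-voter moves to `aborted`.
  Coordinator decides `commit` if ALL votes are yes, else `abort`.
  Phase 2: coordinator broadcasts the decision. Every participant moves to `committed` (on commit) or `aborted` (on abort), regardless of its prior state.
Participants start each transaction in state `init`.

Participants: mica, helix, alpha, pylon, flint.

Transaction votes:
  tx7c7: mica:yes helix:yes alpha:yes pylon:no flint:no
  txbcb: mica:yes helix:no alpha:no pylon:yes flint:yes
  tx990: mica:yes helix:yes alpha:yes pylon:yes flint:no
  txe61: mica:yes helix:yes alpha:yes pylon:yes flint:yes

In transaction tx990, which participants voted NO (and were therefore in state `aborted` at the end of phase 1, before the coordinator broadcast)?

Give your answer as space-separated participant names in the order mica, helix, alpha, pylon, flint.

Answer: flint

Derivation:
Txn tx990 phase 1: mica yes -> prepared; helix yes -> prepared; alpha yes -> prepared; pylon yes -> prepared; flint no -> aborted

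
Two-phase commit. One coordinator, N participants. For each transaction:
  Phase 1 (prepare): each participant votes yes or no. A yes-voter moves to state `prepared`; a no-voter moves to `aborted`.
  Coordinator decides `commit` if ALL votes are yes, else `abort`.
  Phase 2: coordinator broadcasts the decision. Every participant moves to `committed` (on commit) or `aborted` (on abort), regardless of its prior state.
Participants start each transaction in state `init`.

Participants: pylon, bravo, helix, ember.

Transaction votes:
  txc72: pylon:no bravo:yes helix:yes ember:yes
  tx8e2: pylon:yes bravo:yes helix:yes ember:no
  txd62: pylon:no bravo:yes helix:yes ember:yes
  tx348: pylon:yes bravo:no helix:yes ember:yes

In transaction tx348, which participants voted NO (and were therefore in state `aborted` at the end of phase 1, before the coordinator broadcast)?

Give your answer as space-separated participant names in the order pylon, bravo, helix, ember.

Txn tx348 phase 1: pylon yes -> prepared; bravo no -> aborted; helix yes -> prepared; ember yes -> prepared

Answer: bravo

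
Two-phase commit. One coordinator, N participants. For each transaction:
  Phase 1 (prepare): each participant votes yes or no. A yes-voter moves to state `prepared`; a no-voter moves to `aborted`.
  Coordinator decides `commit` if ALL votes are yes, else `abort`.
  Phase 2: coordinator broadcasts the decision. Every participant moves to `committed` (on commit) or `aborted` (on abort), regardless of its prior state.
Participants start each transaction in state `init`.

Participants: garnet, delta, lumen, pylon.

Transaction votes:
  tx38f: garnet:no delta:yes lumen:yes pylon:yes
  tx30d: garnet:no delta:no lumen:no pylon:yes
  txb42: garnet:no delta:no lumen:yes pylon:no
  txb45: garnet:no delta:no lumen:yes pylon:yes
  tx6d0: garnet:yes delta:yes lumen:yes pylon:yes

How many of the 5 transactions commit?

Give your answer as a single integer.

Answer: 1

Derivation:
tx38f: no from garnet -> abort (commits=0)
tx30d: no from garnet, delta, lumen -> abort (commits=0)
txb42: no from garnet, delta, pylon -> abort (commits=0)
txb45: no from garnet, delta -> abort (commits=0)
tx6d0: all yes -> commit (commits=1)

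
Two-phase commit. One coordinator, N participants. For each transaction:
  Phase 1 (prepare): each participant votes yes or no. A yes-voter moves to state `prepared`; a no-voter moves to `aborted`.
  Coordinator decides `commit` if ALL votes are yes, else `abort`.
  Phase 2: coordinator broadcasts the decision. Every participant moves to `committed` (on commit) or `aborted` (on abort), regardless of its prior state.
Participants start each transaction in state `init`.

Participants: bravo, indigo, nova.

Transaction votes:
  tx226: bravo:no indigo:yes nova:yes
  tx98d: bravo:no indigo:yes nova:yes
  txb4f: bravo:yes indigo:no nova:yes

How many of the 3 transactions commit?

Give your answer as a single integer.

tx226: no from bravo -> abort (commits=0)
tx98d: no from bravo -> abort (commits=0)
txb4f: no from indigo -> abort (commits=0)

Answer: 0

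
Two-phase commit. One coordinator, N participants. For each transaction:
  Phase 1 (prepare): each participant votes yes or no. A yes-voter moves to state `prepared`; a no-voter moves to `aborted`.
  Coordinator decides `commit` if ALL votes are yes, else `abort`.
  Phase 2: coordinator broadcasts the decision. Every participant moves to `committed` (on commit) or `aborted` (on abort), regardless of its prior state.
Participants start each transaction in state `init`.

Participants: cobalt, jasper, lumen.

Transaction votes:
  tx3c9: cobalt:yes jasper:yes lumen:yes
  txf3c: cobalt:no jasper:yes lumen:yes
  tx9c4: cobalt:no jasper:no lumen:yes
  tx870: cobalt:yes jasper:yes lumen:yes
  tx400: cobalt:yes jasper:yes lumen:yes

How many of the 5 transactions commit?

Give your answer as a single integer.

Answer: 3

Derivation:
tx3c9: all yes -> commit (commits=1)
txf3c: no from cobalt -> abort (commits=1)
tx9c4: no from cobalt, jasper -> abort (commits=1)
tx870: all yes -> commit (commits=2)
tx400: all yes -> commit (commits=3)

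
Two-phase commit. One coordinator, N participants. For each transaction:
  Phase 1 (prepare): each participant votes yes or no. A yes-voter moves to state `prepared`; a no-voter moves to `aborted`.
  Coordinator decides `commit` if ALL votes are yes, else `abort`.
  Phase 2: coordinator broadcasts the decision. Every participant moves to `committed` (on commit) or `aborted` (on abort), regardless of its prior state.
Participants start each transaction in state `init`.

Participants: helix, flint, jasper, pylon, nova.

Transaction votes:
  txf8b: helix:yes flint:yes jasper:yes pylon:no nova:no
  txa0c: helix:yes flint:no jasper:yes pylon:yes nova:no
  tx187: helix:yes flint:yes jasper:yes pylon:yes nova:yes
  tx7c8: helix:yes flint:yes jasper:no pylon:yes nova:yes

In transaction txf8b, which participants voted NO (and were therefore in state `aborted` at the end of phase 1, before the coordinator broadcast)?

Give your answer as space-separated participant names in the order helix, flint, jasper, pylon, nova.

Txn txf8b phase 1: helix yes -> prepared; flint yes -> prepared; jasper yes -> prepared; pylon no -> aborted; nova no -> aborted

Answer: pylon nova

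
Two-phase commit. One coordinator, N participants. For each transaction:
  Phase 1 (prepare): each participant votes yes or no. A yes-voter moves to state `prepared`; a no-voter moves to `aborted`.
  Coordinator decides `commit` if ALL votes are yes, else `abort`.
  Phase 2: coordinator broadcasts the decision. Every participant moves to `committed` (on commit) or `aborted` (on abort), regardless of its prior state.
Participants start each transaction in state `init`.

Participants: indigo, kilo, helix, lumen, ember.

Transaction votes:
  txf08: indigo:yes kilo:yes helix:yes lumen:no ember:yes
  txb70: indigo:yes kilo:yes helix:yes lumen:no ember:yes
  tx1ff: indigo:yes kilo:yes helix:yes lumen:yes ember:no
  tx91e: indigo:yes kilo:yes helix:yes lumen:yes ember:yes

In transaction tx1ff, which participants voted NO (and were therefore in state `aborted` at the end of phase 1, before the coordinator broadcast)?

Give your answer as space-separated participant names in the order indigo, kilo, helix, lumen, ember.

Answer: ember

Derivation:
Txn tx1ff phase 1: indigo yes -> prepared; kilo yes -> prepared; helix yes -> prepared; lumen yes -> prepared; ember no -> aborted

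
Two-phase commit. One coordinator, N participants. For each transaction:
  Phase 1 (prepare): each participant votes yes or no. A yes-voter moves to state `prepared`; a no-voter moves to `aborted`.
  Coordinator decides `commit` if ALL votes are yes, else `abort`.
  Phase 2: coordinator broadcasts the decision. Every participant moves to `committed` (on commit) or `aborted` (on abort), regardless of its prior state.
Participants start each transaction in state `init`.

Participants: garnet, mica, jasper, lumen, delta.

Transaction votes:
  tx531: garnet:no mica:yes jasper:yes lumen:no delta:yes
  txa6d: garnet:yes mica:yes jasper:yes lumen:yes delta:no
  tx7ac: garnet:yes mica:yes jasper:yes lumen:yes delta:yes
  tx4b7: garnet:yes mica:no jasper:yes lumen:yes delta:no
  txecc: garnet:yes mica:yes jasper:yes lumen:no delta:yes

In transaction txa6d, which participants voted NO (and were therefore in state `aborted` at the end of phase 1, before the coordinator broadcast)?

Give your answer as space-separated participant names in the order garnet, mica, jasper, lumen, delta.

Txn txa6d phase 1: garnet yes -> prepared; mica yes -> prepared; jasper yes -> prepared; lumen yes -> prepared; delta no -> aborted

Answer: delta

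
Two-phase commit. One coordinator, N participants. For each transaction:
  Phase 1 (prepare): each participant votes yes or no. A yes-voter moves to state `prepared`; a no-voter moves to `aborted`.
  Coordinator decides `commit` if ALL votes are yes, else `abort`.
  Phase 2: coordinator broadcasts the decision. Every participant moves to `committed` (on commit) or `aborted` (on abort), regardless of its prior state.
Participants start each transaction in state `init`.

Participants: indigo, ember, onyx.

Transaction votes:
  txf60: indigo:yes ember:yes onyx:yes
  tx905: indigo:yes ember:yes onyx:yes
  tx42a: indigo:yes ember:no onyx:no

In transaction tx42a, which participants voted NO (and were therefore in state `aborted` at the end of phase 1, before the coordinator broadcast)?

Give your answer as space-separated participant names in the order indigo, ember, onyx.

Answer: ember onyx

Derivation:
Txn tx42a phase 1: indigo yes -> prepared; ember no -> aborted; onyx no -> aborted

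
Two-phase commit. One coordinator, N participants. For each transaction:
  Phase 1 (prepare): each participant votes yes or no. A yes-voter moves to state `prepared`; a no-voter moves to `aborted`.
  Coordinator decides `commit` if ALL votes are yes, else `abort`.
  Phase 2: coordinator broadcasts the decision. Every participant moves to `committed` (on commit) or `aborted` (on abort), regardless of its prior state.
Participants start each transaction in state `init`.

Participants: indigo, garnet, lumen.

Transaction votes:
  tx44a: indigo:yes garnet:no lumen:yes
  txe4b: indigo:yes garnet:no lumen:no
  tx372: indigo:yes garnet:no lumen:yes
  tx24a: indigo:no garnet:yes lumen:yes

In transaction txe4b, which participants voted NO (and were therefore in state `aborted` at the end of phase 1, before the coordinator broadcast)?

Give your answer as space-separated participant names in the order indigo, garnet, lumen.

Answer: garnet lumen

Derivation:
Txn txe4b phase 1: indigo yes -> prepared; garnet no -> aborted; lumen no -> aborted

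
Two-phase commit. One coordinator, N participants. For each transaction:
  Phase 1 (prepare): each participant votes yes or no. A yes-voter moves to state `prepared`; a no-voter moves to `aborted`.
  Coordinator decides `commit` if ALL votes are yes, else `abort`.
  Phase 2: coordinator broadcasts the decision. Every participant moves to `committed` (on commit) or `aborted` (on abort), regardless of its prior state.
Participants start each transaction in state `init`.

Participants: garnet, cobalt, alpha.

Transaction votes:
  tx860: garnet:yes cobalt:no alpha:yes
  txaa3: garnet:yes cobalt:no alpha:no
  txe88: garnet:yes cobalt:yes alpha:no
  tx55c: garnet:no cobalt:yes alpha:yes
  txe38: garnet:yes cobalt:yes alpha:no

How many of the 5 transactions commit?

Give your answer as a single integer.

Answer: 0

Derivation:
tx860: no from cobalt -> abort (commits=0)
txaa3: no from cobalt, alpha -> abort (commits=0)
txe88: no from alpha -> abort (commits=0)
tx55c: no from garnet -> abort (commits=0)
txe38: no from alpha -> abort (commits=0)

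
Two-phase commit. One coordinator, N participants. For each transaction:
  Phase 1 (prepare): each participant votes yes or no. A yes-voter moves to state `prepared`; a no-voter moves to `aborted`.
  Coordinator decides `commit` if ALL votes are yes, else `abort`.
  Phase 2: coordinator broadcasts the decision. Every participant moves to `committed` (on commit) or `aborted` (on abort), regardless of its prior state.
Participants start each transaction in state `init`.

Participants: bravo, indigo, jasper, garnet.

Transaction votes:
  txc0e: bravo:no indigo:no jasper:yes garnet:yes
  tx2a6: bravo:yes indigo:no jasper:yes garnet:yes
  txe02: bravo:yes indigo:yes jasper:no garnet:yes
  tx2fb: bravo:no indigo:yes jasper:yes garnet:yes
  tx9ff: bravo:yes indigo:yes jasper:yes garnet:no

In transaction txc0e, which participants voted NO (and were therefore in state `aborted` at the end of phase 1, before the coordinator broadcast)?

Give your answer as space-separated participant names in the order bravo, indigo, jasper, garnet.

Txn txc0e phase 1: bravo no -> aborted; indigo no -> aborted; jasper yes -> prepared; garnet yes -> prepared

Answer: bravo indigo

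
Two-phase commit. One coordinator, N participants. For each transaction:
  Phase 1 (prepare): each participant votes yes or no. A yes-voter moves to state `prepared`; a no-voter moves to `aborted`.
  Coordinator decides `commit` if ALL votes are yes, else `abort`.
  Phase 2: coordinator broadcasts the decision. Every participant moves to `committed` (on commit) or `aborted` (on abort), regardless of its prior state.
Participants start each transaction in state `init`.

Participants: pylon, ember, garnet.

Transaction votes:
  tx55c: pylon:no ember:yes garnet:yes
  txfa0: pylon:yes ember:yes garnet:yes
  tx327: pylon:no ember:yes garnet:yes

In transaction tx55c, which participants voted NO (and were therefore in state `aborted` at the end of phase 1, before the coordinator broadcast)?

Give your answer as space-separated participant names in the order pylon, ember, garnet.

Answer: pylon

Derivation:
Txn tx55c phase 1: pylon no -> aborted; ember yes -> prepared; garnet yes -> prepared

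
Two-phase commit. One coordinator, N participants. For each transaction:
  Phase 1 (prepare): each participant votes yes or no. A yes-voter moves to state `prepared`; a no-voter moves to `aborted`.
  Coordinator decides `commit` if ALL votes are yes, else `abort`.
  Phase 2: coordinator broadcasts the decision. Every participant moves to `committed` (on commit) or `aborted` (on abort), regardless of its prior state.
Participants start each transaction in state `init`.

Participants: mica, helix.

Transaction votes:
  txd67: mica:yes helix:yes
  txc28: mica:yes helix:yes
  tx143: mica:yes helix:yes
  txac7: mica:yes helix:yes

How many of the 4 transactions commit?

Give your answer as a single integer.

txd67: all yes -> commit (commits=1)
txc28: all yes -> commit (commits=2)
tx143: all yes -> commit (commits=3)
txac7: all yes -> commit (commits=4)

Answer: 4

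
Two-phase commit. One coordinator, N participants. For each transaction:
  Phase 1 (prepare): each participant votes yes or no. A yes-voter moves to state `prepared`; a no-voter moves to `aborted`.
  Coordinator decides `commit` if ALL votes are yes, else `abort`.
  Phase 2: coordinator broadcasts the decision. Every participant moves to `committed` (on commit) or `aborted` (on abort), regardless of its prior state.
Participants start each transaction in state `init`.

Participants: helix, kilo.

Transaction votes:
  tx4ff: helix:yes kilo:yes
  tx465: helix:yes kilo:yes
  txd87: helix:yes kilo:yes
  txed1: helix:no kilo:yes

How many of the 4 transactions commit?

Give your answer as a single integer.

tx4ff: all yes -> commit (commits=1)
tx465: all yes -> commit (commits=2)
txd87: all yes -> commit (commits=3)
txed1: no from helix -> abort (commits=3)

Answer: 3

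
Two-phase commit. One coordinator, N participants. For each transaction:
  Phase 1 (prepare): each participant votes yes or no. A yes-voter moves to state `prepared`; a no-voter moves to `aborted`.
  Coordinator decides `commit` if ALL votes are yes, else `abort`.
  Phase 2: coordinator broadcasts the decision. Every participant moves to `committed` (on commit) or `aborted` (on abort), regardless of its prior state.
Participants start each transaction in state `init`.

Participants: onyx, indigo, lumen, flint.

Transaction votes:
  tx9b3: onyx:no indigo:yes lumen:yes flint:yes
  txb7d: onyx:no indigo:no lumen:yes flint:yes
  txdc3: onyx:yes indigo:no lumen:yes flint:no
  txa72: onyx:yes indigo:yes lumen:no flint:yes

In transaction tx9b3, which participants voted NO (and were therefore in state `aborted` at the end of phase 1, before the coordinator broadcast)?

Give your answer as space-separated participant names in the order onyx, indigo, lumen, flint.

Txn tx9b3 phase 1: onyx no -> aborted; indigo yes -> prepared; lumen yes -> prepared; flint yes -> prepared

Answer: onyx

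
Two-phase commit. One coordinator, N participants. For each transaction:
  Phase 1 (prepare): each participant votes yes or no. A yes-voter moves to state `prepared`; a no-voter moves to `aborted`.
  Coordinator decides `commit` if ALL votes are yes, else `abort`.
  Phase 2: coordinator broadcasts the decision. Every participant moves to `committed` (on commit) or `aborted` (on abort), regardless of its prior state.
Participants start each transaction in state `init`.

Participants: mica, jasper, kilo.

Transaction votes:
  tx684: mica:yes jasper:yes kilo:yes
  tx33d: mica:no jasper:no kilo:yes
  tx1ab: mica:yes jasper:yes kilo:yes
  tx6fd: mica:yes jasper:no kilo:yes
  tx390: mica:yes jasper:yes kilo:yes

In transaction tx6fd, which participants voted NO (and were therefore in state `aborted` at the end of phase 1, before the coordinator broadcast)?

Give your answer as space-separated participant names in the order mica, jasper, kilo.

Answer: jasper

Derivation:
Txn tx6fd phase 1: mica yes -> prepared; jasper no -> aborted; kilo yes -> prepared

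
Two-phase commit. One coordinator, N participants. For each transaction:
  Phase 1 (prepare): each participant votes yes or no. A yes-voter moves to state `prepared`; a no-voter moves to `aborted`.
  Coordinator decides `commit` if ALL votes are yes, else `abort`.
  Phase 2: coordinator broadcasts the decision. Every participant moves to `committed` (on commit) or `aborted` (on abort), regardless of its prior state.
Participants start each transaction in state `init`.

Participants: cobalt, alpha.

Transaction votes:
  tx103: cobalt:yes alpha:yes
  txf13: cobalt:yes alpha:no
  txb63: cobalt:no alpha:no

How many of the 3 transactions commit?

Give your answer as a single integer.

Answer: 1

Derivation:
tx103: all yes -> commit (commits=1)
txf13: no from alpha -> abort (commits=1)
txb63: no from cobalt, alpha -> abort (commits=1)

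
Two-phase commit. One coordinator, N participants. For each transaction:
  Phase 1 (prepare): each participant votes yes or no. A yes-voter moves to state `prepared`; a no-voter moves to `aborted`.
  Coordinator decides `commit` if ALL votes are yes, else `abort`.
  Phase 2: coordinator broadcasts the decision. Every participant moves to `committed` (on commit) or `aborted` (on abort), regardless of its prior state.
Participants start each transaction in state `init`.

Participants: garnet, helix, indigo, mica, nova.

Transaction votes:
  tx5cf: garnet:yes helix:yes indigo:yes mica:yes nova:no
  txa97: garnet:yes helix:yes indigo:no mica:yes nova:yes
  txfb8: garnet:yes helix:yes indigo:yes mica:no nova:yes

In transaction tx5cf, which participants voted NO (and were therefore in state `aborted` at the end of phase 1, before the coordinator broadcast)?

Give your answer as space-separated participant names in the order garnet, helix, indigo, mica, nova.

Answer: nova

Derivation:
Txn tx5cf phase 1: garnet yes -> prepared; helix yes -> prepared; indigo yes -> prepared; mica yes -> prepared; nova no -> aborted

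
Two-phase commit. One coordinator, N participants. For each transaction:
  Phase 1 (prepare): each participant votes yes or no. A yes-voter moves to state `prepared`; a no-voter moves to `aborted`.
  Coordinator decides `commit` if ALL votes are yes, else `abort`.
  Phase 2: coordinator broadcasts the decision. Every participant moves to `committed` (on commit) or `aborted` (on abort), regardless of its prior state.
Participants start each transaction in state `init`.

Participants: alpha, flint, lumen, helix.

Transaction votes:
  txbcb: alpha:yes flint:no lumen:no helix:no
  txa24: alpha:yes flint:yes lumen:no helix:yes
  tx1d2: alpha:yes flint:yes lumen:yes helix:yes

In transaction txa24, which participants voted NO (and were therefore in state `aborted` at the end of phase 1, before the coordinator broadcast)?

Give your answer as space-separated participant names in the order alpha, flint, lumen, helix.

Txn txa24 phase 1: alpha yes -> prepared; flint yes -> prepared; lumen no -> aborted; helix yes -> prepared

Answer: lumen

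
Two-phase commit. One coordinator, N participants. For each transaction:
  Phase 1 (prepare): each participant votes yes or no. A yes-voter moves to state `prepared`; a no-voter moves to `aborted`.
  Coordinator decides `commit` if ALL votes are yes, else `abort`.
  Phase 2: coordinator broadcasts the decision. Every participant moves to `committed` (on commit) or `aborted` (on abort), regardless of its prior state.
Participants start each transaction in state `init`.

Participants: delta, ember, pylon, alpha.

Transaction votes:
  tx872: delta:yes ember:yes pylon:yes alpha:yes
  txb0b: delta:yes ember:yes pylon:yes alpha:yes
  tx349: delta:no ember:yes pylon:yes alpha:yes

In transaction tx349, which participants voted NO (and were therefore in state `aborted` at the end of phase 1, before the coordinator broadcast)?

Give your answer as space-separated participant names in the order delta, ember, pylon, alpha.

Answer: delta

Derivation:
Txn tx349 phase 1: delta no -> aborted; ember yes -> prepared; pylon yes -> prepared; alpha yes -> prepared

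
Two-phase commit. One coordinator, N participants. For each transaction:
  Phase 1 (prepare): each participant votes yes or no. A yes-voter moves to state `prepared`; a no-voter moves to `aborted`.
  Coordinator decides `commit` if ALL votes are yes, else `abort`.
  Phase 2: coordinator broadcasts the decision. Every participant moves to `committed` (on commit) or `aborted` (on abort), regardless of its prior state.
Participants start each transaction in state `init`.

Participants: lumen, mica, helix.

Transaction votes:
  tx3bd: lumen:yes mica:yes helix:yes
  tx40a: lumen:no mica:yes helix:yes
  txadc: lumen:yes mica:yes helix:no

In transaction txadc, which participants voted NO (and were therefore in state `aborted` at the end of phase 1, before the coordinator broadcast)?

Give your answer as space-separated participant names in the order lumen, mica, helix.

Txn txadc phase 1: lumen yes -> prepared; mica yes -> prepared; helix no -> aborted

Answer: helix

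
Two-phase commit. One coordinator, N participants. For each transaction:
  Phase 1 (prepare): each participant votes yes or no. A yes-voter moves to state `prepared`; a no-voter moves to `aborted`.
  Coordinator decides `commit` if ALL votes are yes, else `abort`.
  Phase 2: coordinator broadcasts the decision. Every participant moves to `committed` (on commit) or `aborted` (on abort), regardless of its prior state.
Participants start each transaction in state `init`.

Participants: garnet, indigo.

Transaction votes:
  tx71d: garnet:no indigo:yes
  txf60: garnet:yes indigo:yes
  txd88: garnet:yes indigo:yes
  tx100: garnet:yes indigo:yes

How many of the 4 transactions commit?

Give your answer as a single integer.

Answer: 3

Derivation:
tx71d: no from garnet -> abort (commits=0)
txf60: all yes -> commit (commits=1)
txd88: all yes -> commit (commits=2)
tx100: all yes -> commit (commits=3)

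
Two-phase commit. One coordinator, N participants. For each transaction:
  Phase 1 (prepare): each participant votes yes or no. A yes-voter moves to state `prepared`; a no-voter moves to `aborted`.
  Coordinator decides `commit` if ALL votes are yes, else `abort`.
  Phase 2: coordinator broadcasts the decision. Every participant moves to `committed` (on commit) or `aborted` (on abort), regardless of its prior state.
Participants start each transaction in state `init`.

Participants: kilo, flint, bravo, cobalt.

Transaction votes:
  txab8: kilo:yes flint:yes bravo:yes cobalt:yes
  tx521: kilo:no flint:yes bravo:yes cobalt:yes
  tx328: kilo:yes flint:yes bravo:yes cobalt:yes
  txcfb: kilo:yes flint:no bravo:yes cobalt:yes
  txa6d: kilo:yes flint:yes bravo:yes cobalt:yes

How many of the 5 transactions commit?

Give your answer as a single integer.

Answer: 3

Derivation:
txab8: all yes -> commit (commits=1)
tx521: no from kilo -> abort (commits=1)
tx328: all yes -> commit (commits=2)
txcfb: no from flint -> abort (commits=2)
txa6d: all yes -> commit (commits=3)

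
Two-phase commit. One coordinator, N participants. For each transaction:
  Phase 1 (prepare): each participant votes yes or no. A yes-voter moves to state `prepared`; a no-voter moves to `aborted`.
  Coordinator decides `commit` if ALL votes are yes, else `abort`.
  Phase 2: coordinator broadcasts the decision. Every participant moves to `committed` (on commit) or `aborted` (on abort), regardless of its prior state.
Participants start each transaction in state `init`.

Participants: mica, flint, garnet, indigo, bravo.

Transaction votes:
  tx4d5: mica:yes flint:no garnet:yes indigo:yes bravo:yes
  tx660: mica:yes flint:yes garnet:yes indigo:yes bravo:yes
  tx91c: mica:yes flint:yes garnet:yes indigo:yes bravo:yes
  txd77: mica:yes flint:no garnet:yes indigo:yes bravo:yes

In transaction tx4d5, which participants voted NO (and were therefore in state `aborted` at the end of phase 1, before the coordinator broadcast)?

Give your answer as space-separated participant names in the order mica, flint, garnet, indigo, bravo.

Txn tx4d5 phase 1: mica yes -> prepared; flint no -> aborted; garnet yes -> prepared; indigo yes -> prepared; bravo yes -> prepared

Answer: flint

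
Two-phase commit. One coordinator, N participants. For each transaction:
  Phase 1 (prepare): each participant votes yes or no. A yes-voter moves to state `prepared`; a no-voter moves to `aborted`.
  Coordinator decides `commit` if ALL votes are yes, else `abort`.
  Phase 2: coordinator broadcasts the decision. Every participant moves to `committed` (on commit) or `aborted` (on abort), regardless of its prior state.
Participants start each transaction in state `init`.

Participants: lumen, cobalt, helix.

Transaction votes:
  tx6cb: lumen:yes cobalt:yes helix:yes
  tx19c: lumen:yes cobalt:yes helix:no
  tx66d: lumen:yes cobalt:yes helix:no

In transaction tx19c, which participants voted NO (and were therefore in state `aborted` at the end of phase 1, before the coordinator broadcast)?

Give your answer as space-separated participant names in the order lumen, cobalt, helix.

Answer: helix

Derivation:
Txn tx19c phase 1: lumen yes -> prepared; cobalt yes -> prepared; helix no -> aborted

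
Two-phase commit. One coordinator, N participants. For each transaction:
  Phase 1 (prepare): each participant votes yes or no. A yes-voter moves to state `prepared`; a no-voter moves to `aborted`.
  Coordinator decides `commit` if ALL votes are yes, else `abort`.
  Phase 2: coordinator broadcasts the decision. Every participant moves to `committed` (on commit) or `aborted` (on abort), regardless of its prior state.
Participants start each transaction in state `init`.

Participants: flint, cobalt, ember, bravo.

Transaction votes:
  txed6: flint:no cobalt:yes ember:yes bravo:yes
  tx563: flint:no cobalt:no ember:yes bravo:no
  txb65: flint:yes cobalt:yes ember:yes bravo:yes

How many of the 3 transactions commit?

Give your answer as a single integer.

txed6: no from flint -> abort (commits=0)
tx563: no from flint, cobalt, bravo -> abort (commits=0)
txb65: all yes -> commit (commits=1)

Answer: 1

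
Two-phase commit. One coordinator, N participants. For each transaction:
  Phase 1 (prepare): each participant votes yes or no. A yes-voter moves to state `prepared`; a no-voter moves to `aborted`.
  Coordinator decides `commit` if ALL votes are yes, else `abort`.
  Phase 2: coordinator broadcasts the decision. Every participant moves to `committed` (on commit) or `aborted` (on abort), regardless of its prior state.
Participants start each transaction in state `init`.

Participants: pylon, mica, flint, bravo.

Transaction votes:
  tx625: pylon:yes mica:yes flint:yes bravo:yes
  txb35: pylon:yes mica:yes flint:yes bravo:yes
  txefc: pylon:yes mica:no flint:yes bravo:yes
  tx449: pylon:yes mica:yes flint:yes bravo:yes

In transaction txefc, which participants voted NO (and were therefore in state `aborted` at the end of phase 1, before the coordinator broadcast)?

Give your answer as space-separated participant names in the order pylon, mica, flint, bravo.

Answer: mica

Derivation:
Txn txefc phase 1: pylon yes -> prepared; mica no -> aborted; flint yes -> prepared; bravo yes -> prepared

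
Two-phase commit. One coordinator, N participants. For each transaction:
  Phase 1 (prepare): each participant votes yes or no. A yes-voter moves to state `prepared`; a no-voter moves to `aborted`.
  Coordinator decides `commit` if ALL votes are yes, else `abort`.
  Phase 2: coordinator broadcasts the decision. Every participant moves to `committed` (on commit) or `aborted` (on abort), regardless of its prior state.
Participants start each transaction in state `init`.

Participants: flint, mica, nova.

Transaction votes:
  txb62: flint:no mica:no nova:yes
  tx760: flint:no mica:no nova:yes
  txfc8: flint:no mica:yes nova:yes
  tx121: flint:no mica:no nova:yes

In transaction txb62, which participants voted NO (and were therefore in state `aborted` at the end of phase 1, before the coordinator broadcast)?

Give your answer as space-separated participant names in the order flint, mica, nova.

Txn txb62 phase 1: flint no -> aborted; mica no -> aborted; nova yes -> prepared

Answer: flint mica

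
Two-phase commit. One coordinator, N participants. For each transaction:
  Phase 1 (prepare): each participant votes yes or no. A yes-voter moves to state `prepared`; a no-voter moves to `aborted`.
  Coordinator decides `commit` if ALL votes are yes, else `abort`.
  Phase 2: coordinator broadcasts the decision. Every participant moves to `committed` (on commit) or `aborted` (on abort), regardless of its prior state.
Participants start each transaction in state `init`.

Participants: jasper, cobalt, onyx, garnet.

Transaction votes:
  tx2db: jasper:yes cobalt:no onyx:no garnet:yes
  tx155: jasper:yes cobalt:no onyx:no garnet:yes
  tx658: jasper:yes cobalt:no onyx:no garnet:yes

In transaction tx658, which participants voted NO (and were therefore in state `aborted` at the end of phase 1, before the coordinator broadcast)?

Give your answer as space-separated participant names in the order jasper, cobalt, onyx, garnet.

Answer: cobalt onyx

Derivation:
Txn tx658 phase 1: jasper yes -> prepared; cobalt no -> aborted; onyx no -> aborted; garnet yes -> prepared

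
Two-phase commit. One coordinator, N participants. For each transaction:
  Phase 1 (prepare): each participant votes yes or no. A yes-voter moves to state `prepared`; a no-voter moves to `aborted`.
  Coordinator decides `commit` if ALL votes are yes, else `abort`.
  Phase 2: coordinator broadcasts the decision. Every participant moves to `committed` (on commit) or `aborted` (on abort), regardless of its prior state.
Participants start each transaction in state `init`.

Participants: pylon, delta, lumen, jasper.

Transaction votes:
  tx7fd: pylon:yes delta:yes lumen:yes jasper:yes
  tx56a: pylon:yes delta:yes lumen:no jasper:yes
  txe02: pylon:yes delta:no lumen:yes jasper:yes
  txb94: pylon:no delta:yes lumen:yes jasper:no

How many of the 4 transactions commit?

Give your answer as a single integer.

tx7fd: all yes -> commit (commits=1)
tx56a: no from lumen -> abort (commits=1)
txe02: no from delta -> abort (commits=1)
txb94: no from pylon, jasper -> abort (commits=1)

Answer: 1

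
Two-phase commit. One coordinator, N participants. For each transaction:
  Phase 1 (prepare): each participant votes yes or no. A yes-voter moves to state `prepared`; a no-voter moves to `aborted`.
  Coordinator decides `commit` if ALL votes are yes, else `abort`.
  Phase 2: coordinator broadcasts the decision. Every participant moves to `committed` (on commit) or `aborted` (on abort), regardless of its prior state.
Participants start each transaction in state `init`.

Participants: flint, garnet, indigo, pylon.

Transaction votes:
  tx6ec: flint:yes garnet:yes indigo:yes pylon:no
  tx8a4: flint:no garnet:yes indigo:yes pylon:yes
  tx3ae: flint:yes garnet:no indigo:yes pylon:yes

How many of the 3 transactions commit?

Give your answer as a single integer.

tx6ec: no from pylon -> abort (commits=0)
tx8a4: no from flint -> abort (commits=0)
tx3ae: no from garnet -> abort (commits=0)

Answer: 0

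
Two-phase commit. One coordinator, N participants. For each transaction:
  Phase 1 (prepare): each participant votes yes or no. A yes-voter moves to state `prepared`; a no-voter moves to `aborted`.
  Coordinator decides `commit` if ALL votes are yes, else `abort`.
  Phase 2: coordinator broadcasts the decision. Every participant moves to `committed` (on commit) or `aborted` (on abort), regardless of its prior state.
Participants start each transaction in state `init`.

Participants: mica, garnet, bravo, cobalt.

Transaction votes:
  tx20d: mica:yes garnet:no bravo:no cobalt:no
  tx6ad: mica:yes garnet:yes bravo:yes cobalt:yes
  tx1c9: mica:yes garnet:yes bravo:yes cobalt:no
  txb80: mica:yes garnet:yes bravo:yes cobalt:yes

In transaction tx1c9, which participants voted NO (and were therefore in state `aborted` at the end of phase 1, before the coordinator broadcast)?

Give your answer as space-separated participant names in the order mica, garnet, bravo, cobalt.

Txn tx1c9 phase 1: mica yes -> prepared; garnet yes -> prepared; bravo yes -> prepared; cobalt no -> aborted

Answer: cobalt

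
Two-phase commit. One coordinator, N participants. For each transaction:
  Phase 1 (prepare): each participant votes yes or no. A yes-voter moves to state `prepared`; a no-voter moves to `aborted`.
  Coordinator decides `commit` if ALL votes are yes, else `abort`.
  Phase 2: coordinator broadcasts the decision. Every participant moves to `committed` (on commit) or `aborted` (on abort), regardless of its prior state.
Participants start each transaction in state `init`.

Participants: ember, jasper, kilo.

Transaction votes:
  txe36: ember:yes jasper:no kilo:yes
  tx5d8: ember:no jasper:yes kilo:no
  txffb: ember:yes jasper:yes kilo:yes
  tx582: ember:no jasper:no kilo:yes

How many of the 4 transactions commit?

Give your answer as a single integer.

txe36: no from jasper -> abort (commits=0)
tx5d8: no from ember, kilo -> abort (commits=0)
txffb: all yes -> commit (commits=1)
tx582: no from ember, jasper -> abort (commits=1)

Answer: 1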